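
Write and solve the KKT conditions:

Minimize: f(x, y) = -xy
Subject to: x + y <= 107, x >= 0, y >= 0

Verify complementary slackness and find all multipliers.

Problem: min -xy s.t. x + y <= 107 (multiplier lambda), x >= 0 (mu_x), y >= 0 (mu_y)
KKT stationarity: -y + lambda - mu_x = 0, -x + lambda - mu_y = 0, with lambda, mu_x, mu_y >= 0
Complementary slackness: lambda*(x + y - 107) = 0, mu_x*x = 0, mu_y*y = 0
If lambda = 0: y = -mu_x <= 0 and x = -mu_y <= 0 force x = y = 0 with f = 0; but x = y = 107/2 is feasible with f = -11449/4 < 0, so this is not the minimum. Hence lambda > 0 and x + y = 107.
Try x > 0, y > 0 (so mu_x = mu_y = 0): y = lambda, x = lambda => x = y = lambda
x + y = 107 => 2*lambda = 107 => lambda = 107/2
x* = y* = 107/2 > 0, consistent with mu_x = mu_y = 0.
(Any feasible point with x = 0 or y = 0 has f = 0 > -11449/4, so the minimum is not on those boundaries.)
min(-xy) = -11449/4 (i.e. max xy = 11449/4)
Multipliers: lambda = 107/2, mu_x = 0, mu_y = 0
Complementary slackness: lambda*(x + y - 107) = 107/2*(107/2 + 107/2 - 107) = 0, mu_x*x = 0*107/2 = 0, mu_y*y = 0*107/2 = 0. Satisfied.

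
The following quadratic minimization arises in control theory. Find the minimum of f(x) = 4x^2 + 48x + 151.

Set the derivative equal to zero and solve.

f(x) = 4x^2 + 48x + 151
f'(x) = 8x + (48) = 0
x = -48/8 = -6
f(-6) = 7
Since f''(x) = 8 > 0, this is a minimum.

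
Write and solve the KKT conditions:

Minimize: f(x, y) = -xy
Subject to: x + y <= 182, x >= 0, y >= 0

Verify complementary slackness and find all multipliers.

Problem: min -xy s.t. x + y <= 182 (multiplier lambda), x >= 0 (mu_x), y >= 0 (mu_y)
KKT stationarity: -y + lambda - mu_x = 0, -x + lambda - mu_y = 0, with lambda, mu_x, mu_y >= 0
Complementary slackness: lambda*(x + y - 182) = 0, mu_x*x = 0, mu_y*y = 0
If lambda = 0: y = -mu_x <= 0 and x = -mu_y <= 0 force x = y = 0 with f = 0; but x = y = 91 is feasible with f = -8281 < 0, so this is not the minimum. Hence lambda > 0 and x + y = 182.
Try x > 0, y > 0 (so mu_x = mu_y = 0): y = lambda, x = lambda => x = y = lambda
x + y = 182 => 2*lambda = 182 => lambda = 91
x* = y* = 91 > 0, consistent with mu_x = mu_y = 0.
(Any feasible point with x = 0 or y = 0 has f = 0 > -8281, so the minimum is not on those boundaries.)
min(-xy) = -8281 (i.e. max xy = 8281)
Multipliers: lambda = 91, mu_x = 0, mu_y = 0
Complementary slackness: lambda*(x + y - 182) = 91*(91 + 91 - 182) = 0, mu_x*x = 0*91 = 0, mu_y*y = 0*91 = 0. Satisfied.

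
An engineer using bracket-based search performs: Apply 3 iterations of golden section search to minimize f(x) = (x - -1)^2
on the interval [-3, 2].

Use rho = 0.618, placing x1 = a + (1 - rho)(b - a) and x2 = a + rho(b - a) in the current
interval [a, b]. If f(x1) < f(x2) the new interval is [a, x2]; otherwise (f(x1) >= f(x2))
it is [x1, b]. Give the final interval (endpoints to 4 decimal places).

Golden section search for min of f(x) = (x - -1)^2 on [-3, 2].
Each step: x1 = a + (1 - rho)(b - a), x2 = a + rho(b - a); if f(x1) < f(x2) keep [a, x2], otherwise keep [x1, b].
Step 1: [-3.0000, 2.0000], x1=-1.0900 (f=0.0081), x2=0.0900 (f=1.1881); f(x1) < f(x2) => keep [-3.0000, 0.0900]
Step 2: [-3.0000, 0.0900], x1=-1.8196 (f=0.6718), x2=-1.0904 (f=0.0082); f(x1) > f(x2) => keep [-1.8196, 0.0900]
Step 3: [-1.8196, 0.0900], x1=-1.0901 (f=0.0081), x2=-0.6395 (f=0.1300); f(x1) < f(x2) => keep [-1.8196, -0.6395]
Final interval: [-1.8196, -0.6395]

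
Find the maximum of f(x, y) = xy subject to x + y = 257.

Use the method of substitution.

Substitute y = 257 - x into f(x,y) = xy:
g(x) = x(257 - x) = 257x - x^2
g'(x) = 257 - 2x = 0  =>  x = 257/2
y = 257 - 257/2 = 257/2
Maximum value = (257/2) * (257/2) = 66049/4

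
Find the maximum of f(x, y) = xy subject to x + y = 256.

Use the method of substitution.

Substitute y = 256 - x into f(x,y) = xy:
g(x) = x(256 - x) = 256x - x^2
g'(x) = 256 - 2x = 0  =>  x = 128
y = 256 - 128 = 128
Maximum value = 128 * 128 = 16384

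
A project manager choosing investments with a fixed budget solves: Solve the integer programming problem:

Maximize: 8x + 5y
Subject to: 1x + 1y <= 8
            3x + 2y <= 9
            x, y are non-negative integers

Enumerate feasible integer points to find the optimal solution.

Constraint 1: 1x + 1y <= 8
Constraint 2: 3x + 2y <= 9
Feasible x range (need y >= 0): 0 <= x <= min(8/1, 9/3) => x in {0, ..., 3}.
Enumerate feasible integer points row by row (the coefficient of y is 5 > 0, so for each x the largest feasible y gives the best value):
  x = 0: y <= min((8 - 1*0)/1, (9 - 3*0)/2) => y in {0, ..., 4}; best 8*0 + 5*4 = 20
  x = 1: y <= min((8 - 1*1)/1, (9 - 3*1)/2) => y in {0, ..., 3}; best 8*1 + 5*3 = 23
  x = 2: y <= min((8 - 1*2)/1, (9 - 3*2)/2) => y in {0, ..., 1}; best 8*2 + 5*1 = 21
  x = 3: y <= min((8 - 1*3)/1, (9 - 3*3)/2) => y in {0}; best 8*3 + 5*0 = 24
The maximum 8x + 5y = 24 is achieved at x = 3, y = 0.
Check: 1*3 + 1*0 = 3 <= 8 and 3*3 + 2*0 = 9 <= 9.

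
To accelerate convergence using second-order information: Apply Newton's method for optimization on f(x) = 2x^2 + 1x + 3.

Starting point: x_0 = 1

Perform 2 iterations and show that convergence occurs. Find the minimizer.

f(x) = 2x^2 + 1x + 3, f'(x) = 4x + (1), f''(x) = 4
Step 1: f'(1) = 5, x_1 = 1 - 5/4 = -1/4
Step 2: f'(-1/4) = 0, x_2 = -1/4 (converged)
Newton's method converges in 1 step for quadratics.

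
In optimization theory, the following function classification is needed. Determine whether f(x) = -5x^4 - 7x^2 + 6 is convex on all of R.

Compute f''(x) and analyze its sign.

f(x) = -5x^4 - 7x^2 + 6
f'(x) = -20x^3 + -14x
f''(x) = -60x^2 + -14
f''(x) = -60x^2 + -14 <= -14 < 0 for all x
Therefore, f is concave on R.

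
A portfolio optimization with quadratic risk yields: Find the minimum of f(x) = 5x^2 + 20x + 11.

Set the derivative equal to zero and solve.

f(x) = 5x^2 + 20x + 11
f'(x) = 10x + (20) = 0
x = -20/10 = -2
f(-2) = -9
Since f''(x) = 10 > 0, this is a minimum.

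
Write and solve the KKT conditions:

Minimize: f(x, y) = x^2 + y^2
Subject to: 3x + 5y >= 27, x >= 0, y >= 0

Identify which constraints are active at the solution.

KKT conditions for min x^2 + y^2 s.t. 3x + 5y >= 27, x >= 0, y >= 0:
Stationarity: 2x = mu*3 + mu_x, 2y = mu*5 + mu_y, with mu, mu_x, mu_y >= 0
Complementary slackness: mu*(3x + 5y - 27) = 0, mu_x*x = 0, mu_y*y = 0
(0, 0) is infeasible (3*0 + 5*0 < 27), so if mu = 0 stationarity would force x = mu_x/2 >= 0, y = mu_y/2 >= 0 with mu_x*x = mu_y*y = 0, i.e. x = y = 0: contradiction. Hence mu > 0 and 3x + 5y = 27 is active.
Try x > 0, y > 0 (so mu_x = mu_y = 0): x = 3*mu/2, y = 5*mu/2
Substitute: 3*(3*mu/2) + 5*(5*mu/2) = 27
  mu*34/2 = 27 => mu = 27/17
x* = 81/34 > 0, y* = 135/34 > 0, consistent with mu_x = mu_y = 0.
f is convex and the constraints are linear, so this KKT point is the global minimum.
f* = 729/34
Active constraints: 3x + 5y >= 27 (holds with equality, mu = 27/17 > 0); x >= 0 and y >= 0 are inactive (mu_x = mu_y = 0).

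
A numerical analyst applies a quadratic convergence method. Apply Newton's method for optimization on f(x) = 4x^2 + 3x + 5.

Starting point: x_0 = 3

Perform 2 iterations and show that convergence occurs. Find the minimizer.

f(x) = 4x^2 + 3x + 5, f'(x) = 8x + (3), f''(x) = 8
Step 1: f'(3) = 27, x_1 = 3 - 27/8 = -3/8
Step 2: f'(-3/8) = 0, x_2 = -3/8 (converged)
Newton's method converges in 1 step for quadratics.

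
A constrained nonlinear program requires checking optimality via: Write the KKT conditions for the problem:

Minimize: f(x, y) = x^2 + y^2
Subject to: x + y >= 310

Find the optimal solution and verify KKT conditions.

KKT conditions for min x^2 + y^2 s.t. x + y >= 310:
Stationarity: 2x = mu, 2y = mu
So x = y = mu/2.
Complementary slackness: mu*(x + y - 310) = 0
Primal feasibility: x + y >= 310; dual feasibility: mu >= 0
If mu = 0 then x = y = 0, but 0 + 0 < 310 is infeasible, so the constraint is active.
Constraint active: x + y = 2*(mu/2) = 310 => mu = 310
x = y = 155, f = 48050
Verify: stationarity 2*155 = 310 = mu; primal 155 + 155 = 310 >= 310; dual mu = 310 >= 0; complementary slackness 310*(310 - 310) = 0. All KKT conditions hold.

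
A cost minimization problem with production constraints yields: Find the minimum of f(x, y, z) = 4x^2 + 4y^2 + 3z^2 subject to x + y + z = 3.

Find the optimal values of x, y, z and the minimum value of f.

Using Lagrange multipliers on f = 4x^2 + 4y^2 + 3z^2 with constraint x + y + z = 3:
Conditions: 2*4*x = lambda, 2*4*y = lambda, 2*3*z = lambda
So x = lambda/8, y = lambda/8, z = lambda/6
Substituting into constraint: lambda * (5/12) = 3
lambda = 36/5
x = 9/10, y = 9/10, z = 6/5
Minimum value = 54/5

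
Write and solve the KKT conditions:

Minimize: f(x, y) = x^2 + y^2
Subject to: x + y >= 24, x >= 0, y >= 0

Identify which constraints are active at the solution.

KKT conditions for min x^2 + y^2 s.t. 1x + 1y >= 24, x >= 0, y >= 0:
Stationarity: 2x = mu*1 + mu_x, 2y = mu*1 + mu_y, with mu, mu_x, mu_y >= 0
Complementary slackness: mu*(x + y - 24) = 0, mu_x*x = 0, mu_y*y = 0
(0, 0) is infeasible (1*0 + 1*0 < 24), so if mu = 0 stationarity would force x = mu_x/2 >= 0, y = mu_y/2 >= 0 with mu_x*x = mu_y*y = 0, i.e. x = y = 0: contradiction. Hence mu > 0 and x + y = 24 is active.
Try x > 0, y > 0 (so mu_x = mu_y = 0): x = 1*mu/2, y = 1*mu/2
Substitute: 1*(1*mu/2) + 1*(1*mu/2) = 24
  mu*2/2 = 24 => mu = 24
x* = 12 > 0, y* = 12 > 0, consistent with mu_x = mu_y = 0.
f is convex and the constraints are linear, so this KKT point is the global minimum.
f* = 288
Active constraints: x + y >= 24 (holds with equality, mu = 24 > 0); x >= 0 and y >= 0 are inactive (mu_x = mu_y = 0).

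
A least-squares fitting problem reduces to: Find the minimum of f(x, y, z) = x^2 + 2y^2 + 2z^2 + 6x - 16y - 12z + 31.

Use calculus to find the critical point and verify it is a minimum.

f(x,y,z) = x^2 + 2y^2 + 2z^2 + 6x - 16y - 12z + 31
df/dx = 2x + (6) = 0 => x = -3
df/dy = 4y + (-16) = 0 => y = 4
df/dz = 4z + (-12) = 0 => z = 3
f(-3,4,3) = 1*(-3)^2 + 2*(4)^2 + 2*(3)^2 + 6*(-3) + -16*(4) + -12*(3) + 31 = -28
Hessian is diagonal with entries 2, 4, 4 > 0, confirmed minimum.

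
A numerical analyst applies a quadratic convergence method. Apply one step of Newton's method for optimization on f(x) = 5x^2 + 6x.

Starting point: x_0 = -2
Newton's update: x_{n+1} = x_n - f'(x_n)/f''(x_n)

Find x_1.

f(x) = 5x^2 + 6x
f'(x) = 10x + (6), f''(x) = 10
Newton step: x_1 = x_0 - f'(x_0)/f''(x_0)
f'(-2) = -14
x_1 = -2 - -14/10 = -3/5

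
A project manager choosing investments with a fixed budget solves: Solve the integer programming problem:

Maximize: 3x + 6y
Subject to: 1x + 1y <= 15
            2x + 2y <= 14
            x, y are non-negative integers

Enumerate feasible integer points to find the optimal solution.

Constraint 1: 1x + 1y <= 15
Constraint 2: 2x + 2y <= 14
Feasible x range (need y >= 0): 0 <= x <= min(15/1, 14/2) => x in {0, ..., 7}.
Enumerate feasible integer points row by row (the coefficient of y is 6 > 0, so for each x the largest feasible y gives the best value):
  x = 0: y <= min((15 - 1*0)/1, (14 - 2*0)/2) => y in {0, ..., 7}; best 3*0 + 6*7 = 42
  x = 1: y <= min((15 - 1*1)/1, (14 - 2*1)/2) => y in {0, ..., 6}; best 3*1 + 6*6 = 39
  x = 2: y <= min((15 - 1*2)/1, (14 - 2*2)/2) => y in {0, ..., 5}; best 3*2 + 6*5 = 36
  x = 3: y <= min((15 - 1*3)/1, (14 - 2*3)/2) => y in {0, ..., 4}; best 3*3 + 6*4 = 33
  x = 4: y <= min((15 - 1*4)/1, (14 - 2*4)/2) => y in {0, ..., 3}; best 3*4 + 6*3 = 30
  x = 5: y <= min((15 - 1*5)/1, (14 - 2*5)/2) => y in {0, ..., 2}; best 3*5 + 6*2 = 27
  x = 6: y <= min((15 - 1*6)/1, (14 - 2*6)/2) => y in {0, ..., 1}; best 3*6 + 6*1 = 24
  x = 7: y <= min((15 - 1*7)/1, (14 - 2*7)/2) => y in {0}; best 3*7 + 6*0 = 21
The maximum 3x + 6y = 42 is achieved at x = 0, y = 7.
Check: 1*0 + 1*7 = 7 <= 15 and 2*0 + 2*7 = 14 <= 14.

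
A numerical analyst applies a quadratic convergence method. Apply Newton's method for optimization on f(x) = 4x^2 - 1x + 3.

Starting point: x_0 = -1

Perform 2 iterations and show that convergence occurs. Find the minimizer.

f(x) = 4x^2 - 1x + 3, f'(x) = 8x + (-1), f''(x) = 8
Step 1: f'(-1) = -9, x_1 = -1 - -9/8 = 1/8
Step 2: f'(1/8) = 0, x_2 = 1/8 (converged)
Newton's method converges in 1 step for quadratics.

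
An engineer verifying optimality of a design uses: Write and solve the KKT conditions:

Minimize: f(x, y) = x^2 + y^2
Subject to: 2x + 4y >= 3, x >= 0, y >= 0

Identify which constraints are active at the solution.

KKT conditions for min x^2 + y^2 s.t. 2x + 4y >= 3, x >= 0, y >= 0:
Stationarity: 2x = mu*2 + mu_x, 2y = mu*4 + mu_y, with mu, mu_x, mu_y >= 0
Complementary slackness: mu*(2x + 4y - 3) = 0, mu_x*x = 0, mu_y*y = 0
(0, 0) is infeasible (2*0 + 4*0 < 3), so if mu = 0 stationarity would force x = mu_x/2 >= 0, y = mu_y/2 >= 0 with mu_x*x = mu_y*y = 0, i.e. x = y = 0: contradiction. Hence mu > 0 and 2x + 4y = 3 is active.
Try x > 0, y > 0 (so mu_x = mu_y = 0): x = 2*mu/2, y = 4*mu/2
Substitute: 2*(2*mu/2) + 4*(4*mu/2) = 3
  mu*20/2 = 3 => mu = 3/10
x* = 3/10 > 0, y* = 3/5 > 0, consistent with mu_x = mu_y = 0.
f is convex and the constraints are linear, so this KKT point is the global minimum.
f* = 9/20
Active constraints: 2x + 4y >= 3 (holds with equality, mu = 3/10 > 0); x >= 0 and y >= 0 are inactive (mu_x = mu_y = 0).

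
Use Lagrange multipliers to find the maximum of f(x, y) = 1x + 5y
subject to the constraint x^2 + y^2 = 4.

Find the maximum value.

Set up Lagrange conditions: grad f = lambda * grad g
  1 = 2*lambda*x
  5 = 2*lambda*y
From these: x/y = 1/5, so x = 1t, y = 5t for some t.
Substitute into constraint: (1t)^2 + (5t)^2 = 4
  t^2 * 26 = 4
  t = sqrt(4/26)
Maximum = 1*x + 5*y = (1^2 + 5^2)*t = 26 * sqrt(4/26) = sqrt(104)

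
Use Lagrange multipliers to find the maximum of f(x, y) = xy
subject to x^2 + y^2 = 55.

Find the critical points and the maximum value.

Lagrange conditions: y = 2*lambda*x and x = 2*lambda*y
If x = 0 then y = 0, violating the constraint, so x, y != 0.
Dividing: y/x = x/y => x^2 = y^2 => y = x or y = -x
Constraint: 2x^2 = 55 => x^2 = 55/2 => x = +/-sqrt(55/2)
Critical points: (sqrt(55/2), sqrt(55/2)), (-sqrt(55/2), -sqrt(55/2)), (sqrt(55/2), -sqrt(55/2)), (-sqrt(55/2), sqrt(55/2))
  y = x:  xy = x^2 = 55/2  at (sqrt(55/2), sqrt(55/2)) and (-sqrt(55/2), -sqrt(55/2))
  y = -x: xy = -x^2 = -55/2 at (sqrt(55/2), -sqrt(55/2)) and (-sqrt(55/2), sqrt(55/2))
Maximum xy = 55/2 at (sqrt(55/2), sqrt(55/2)) and (-sqrt(55/2), -sqrt(55/2))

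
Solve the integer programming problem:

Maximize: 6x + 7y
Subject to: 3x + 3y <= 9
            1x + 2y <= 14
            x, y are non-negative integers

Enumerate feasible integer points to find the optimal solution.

Constraint 1: 3x + 3y <= 9
Constraint 2: 1x + 2y <= 14
Feasible x range (need y >= 0): 0 <= x <= min(9/3, 14/1) => x in {0, ..., 3}.
Enumerate feasible integer points row by row (the coefficient of y is 7 > 0, so for each x the largest feasible y gives the best value):
  x = 0: y <= min((9 - 3*0)/3, (14 - 1*0)/2) => y in {0, ..., 3}; best 6*0 + 7*3 = 21
  x = 1: y <= min((9 - 3*1)/3, (14 - 1*1)/2) => y in {0, ..., 2}; best 6*1 + 7*2 = 20
  x = 2: y <= min((9 - 3*2)/3, (14 - 1*2)/2) => y in {0, ..., 1}; best 6*2 + 7*1 = 19
  x = 3: y <= min((9 - 3*3)/3, (14 - 1*3)/2) => y in {0}; best 6*3 + 7*0 = 18
The maximum 6x + 7y = 21 is achieved at x = 0, y = 3.
Check: 3*0 + 3*3 = 9 <= 9 and 1*0 + 2*3 = 6 <= 14.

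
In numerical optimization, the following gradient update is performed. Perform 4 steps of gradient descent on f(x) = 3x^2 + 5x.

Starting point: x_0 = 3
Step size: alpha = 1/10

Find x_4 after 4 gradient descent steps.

f(x) = 3x^2 + 5x, f'(x) = 6x + (5)
Step 1: f'(3) = 23, x_1 = 3 - 1/10 * 23 = 7/10
Step 2: f'(7/10) = 46/5, x_2 = 7/10 - 1/10 * 46/5 = -11/50
Step 3: f'(-11/50) = 92/25, x_3 = -11/50 - 1/10 * 92/25 = -147/250
Step 4: f'(-147/250) = 184/125, x_4 = -147/250 - 1/10 * 184/125 = -919/1250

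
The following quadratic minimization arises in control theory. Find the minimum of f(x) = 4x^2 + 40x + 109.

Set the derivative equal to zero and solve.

f(x) = 4x^2 + 40x + 109
f'(x) = 8x + (40) = 0
x = -40/8 = -5
f(-5) = 9
Since f''(x) = 8 > 0, this is a minimum.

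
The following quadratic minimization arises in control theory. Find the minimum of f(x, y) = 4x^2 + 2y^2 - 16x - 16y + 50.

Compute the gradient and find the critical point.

f(x,y) = 4x^2 + 2y^2 - 16x - 16y + 50
df/dx = 8x + (-16) = 0  =>  x = 2
df/dy = 4y + (-16) = 0  =>  y = 4
f(2, 4) = 4*(2)^2 + 2*(4)^2 + -16*(2) + -16*(4) + 50 = 2
Hessian is diagonal with entries 8, 4 > 0, so this is a minimum.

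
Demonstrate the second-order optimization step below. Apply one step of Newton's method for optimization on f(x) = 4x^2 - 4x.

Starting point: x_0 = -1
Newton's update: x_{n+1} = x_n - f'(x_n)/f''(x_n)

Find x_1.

f(x) = 4x^2 - 4x
f'(x) = 8x + (-4), f''(x) = 8
Newton step: x_1 = x_0 - f'(x_0)/f''(x_0)
f'(-1) = -12
x_1 = -1 - -12/8 = 1/2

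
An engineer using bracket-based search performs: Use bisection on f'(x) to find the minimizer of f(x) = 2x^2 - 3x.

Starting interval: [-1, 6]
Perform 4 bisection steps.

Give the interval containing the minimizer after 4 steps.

Finding critical point of f(x) = 2x^2 - 3x using bisection on f'(x) = 4x + -3.
f'(x) = 0 when x = 3/4.
Starting interval: [-1, 6]
Step 1: mid = 5/2, f'(mid) = 7, new interval = [-1, 5/2]
Step 2: mid = 3/4, f'(mid) = 0, new interval = [3/4, 3/4]
Step 3: mid = 3/4, f'(mid) = 0, new interval = [3/4, 3/4]
Step 4: mid = 3/4, f'(mid) = 0, new interval = [3/4, 3/4]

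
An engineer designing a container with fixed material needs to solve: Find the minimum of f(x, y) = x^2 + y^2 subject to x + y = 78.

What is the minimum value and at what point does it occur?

Substitute y = 78 - x into f(x,y) = x^2 + y^2:
g(x) = x^2 + (78 - x)^2 = 2x^2 - 156x + 6084
g'(x) = 4x - 156 = 0  =>  x = 39
y = 78 - 39 = 39
Minimum value = 39^2 + 39^2 = 3042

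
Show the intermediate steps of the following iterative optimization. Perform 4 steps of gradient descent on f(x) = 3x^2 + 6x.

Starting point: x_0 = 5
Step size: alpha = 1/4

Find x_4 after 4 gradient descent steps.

f(x) = 3x^2 + 6x, f'(x) = 6x + (6)
Step 1: f'(5) = 36, x_1 = 5 - 1/4 * 36 = -4
Step 2: f'(-4) = -18, x_2 = -4 - 1/4 * -18 = 1/2
Step 3: f'(1/2) = 9, x_3 = 1/2 - 1/4 * 9 = -7/4
Step 4: f'(-7/4) = -9/2, x_4 = -7/4 - 1/4 * -9/2 = -5/8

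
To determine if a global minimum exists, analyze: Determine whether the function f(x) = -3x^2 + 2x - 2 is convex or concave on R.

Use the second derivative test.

f(x) = -3x^2 + 2x - 2
f'(x) = -6x + 2
f''(x) = -6
Since f''(x) = -6 < 0 for all x, f is concave on R.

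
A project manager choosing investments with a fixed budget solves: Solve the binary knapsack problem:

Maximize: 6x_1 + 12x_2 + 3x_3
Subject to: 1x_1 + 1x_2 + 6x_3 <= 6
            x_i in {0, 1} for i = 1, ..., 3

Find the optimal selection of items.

Items: item 1 (v=6, w=1), item 2 (v=12, w=1), item 3 (v=3, w=6)
Capacity: 6
Checking all 8 subsets (w = total weight, v = total value):
  {}: w = 0, v = 0
  {1}: w = 1, v = 6
  {2}: w = 1, v = 12
  {3}: w = 6, v = 3
  {1, 2}: w = 2, v = 18
  {1, 3}: w = 7 > 6, infeasible
  {2, 3}: w = 7 > 6, infeasible
  {1, 2, 3}: w = 8 > 6, infeasible
Best feasible subset: items [1, 2]
Total weight: 2 <= 6, total value: 18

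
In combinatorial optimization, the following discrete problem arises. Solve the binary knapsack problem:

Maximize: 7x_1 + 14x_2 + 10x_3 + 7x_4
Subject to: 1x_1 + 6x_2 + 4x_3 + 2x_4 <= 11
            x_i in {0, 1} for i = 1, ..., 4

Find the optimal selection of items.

Items: item 1 (v=7, w=1), item 2 (v=14, w=6), item 3 (v=10, w=4), item 4 (v=7, w=2)
Capacity: 11
Checking all 16 subsets (w = total weight, v = total value):
  {}: w = 0, v = 0
  {1}: w = 1, v = 7
  {2}: w = 6, v = 14
  {3}: w = 4, v = 10
  {4}: w = 2, v = 7
  {1, 2}: w = 7, v = 21
  {1, 3}: w = 5, v = 17
  {1, 4}: w = 3, v = 14
  {2, 3}: w = 10, v = 24
  {2, 4}: w = 8, v = 21
  {3, 4}: w = 6, v = 17
  {1, 2, 3}: w = 11, v = 31
  {1, 2, 4}: w = 9, v = 28
  {1, 3, 4}: w = 7, v = 24
  {2, 3, 4}: w = 12 > 11, infeasible
  {1, 2, 3, 4}: w = 13 > 11, infeasible
Best feasible subset: items [1, 2, 3]
Total weight: 11 <= 11, total value: 31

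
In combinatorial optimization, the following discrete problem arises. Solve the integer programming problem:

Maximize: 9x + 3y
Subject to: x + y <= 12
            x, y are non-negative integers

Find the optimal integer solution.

Objective: 9x + 3y, constraint: x + y <= 12
Coefficient of x is 9 >= coefficient of y is 3, so allocate the entire budget to x.
Optimal: x = 12, y = 0, value = 108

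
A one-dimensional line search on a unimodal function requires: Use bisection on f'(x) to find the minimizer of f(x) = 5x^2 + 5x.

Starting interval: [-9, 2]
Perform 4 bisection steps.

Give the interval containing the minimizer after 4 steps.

Finding critical point of f(x) = 5x^2 + 5x using bisection on f'(x) = 10x + 5.
f'(x) = 0 when x = -1/2.
Starting interval: [-9, 2]
Step 1: mid = -7/2, f'(mid) = -30, new interval = [-7/2, 2]
Step 2: mid = -3/4, f'(mid) = -5/2, new interval = [-3/4, 2]
Step 3: mid = 5/8, f'(mid) = 45/4, new interval = [-3/4, 5/8]
Step 4: mid = -1/16, f'(mid) = 35/8, new interval = [-3/4, -1/16]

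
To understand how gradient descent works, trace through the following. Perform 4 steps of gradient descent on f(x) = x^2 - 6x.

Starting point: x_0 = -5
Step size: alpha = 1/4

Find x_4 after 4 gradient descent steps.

f(x) = x^2 - 6x, f'(x) = 2x + (-6)
Step 1: f'(-5) = -16, x_1 = -5 - 1/4 * -16 = -1
Step 2: f'(-1) = -8, x_2 = -1 - 1/4 * -8 = 1
Step 3: f'(1) = -4, x_3 = 1 - 1/4 * -4 = 2
Step 4: f'(2) = -2, x_4 = 2 - 1/4 * -2 = 5/2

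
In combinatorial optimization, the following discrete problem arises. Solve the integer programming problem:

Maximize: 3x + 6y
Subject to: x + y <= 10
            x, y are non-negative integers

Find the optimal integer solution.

Objective: 3x + 6y, constraint: x + y <= 10
Coefficient of y is 6 > coefficient of x is 3, so allocate the entire budget to y.
Optimal: x = 0, y = 10, value = 60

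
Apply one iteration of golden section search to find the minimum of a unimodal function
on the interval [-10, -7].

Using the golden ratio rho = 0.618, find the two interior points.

Golden section search on [-10, -7].
Golden ratio rho = 0.618 (approx).
Interior points:
  x_1 = -10 + (1-0.618)*3 = -8.8540
  x_2 = -10 + 0.618*3 = -8.1460
Compare f(x_1) and f(x_2) to determine which subinterval to keep.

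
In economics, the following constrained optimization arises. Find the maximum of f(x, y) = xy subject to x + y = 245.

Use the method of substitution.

Substitute y = 245 - x into f(x,y) = xy:
g(x) = x(245 - x) = 245x - x^2
g'(x) = 245 - 2x = 0  =>  x = 245/2
y = 245 - 245/2 = 245/2
Maximum value = (245/2) * (245/2) = 60025/4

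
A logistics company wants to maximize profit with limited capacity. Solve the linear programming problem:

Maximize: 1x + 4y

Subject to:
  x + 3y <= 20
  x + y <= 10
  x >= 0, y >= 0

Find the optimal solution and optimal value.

Feasible vertices: (0, 0), (0, 20/3), (5, 5), (10, 0)
Objective 1x + 4y at each:
  (0, 0): 0
  (0, 20/3): 80/3
  (5, 5): 25
  (10, 0): 10
Maximum is 80/3 at (0, 20/3).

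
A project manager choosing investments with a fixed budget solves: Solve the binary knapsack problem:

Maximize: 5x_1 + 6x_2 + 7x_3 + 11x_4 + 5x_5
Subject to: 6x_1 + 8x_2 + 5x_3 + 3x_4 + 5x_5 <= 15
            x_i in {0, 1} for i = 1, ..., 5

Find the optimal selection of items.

Items: item 1 (v=5, w=6), item 2 (v=6, w=8), item 3 (v=7, w=5), item 4 (v=11, w=3), item 5 (v=5, w=5)
Capacity: 15
Checking all 32 subsets (w = total weight, v = total value):
  {}: w = 0, v = 0
  {1}: w = 6, v = 5
  {2}: w = 8, v = 6
  {3}: w = 5, v = 7
  {4}: w = 3, v = 11
  {5}: w = 5, v = 5
  {1, 2}: w = 14, v = 11
  {1, 3}: w = 11, v = 12
  {1, 4}: w = 9, v = 16
  {1, 5}: w = 11, v = 10
  {2, 3}: w = 13, v = 13
  {2, 4}: w = 11, v = 17
  {2, 5}: w = 13, v = 11
  {3, 4}: w = 8, v = 18
  {3, 5}: w = 10, v = 12
  {4, 5}: w = 8, v = 16
  {1, 2, 3}: w = 19 > 15, infeasible
  {1, 2, 4}: w = 17 > 15, infeasible
  {1, 2, 5}: w = 19 > 15, infeasible
  {1, 3, 4}: w = 14, v = 23
  {1, 3, 5}: w = 16 > 15, infeasible
  {1, 4, 5}: w = 14, v = 21
  {2, 3, 4}: w = 16 > 15, infeasible
  {2, 3, 5}: w = 18 > 15, infeasible
  {2, 4, 5}: w = 16 > 15, infeasible
  {3, 4, 5}: w = 13, v = 23
  {1, 2, 3, 4}: w = 22 > 15, infeasible
  {1, 2, 3, 5}: w = 24 > 15, infeasible
  {1, 2, 4, 5}: w = 22 > 15, infeasible
  {1, 3, 4, 5}: w = 19 > 15, infeasible
  {2, 3, 4, 5}: w = 21 > 15, infeasible
  {1, 2, 3, 4, 5}: w = 27 > 15, infeasible
Best feasible subset: items [1, 3, 4]
(The same value 23 is also attained by {3, 4, 5}.)
Total weight: 14 <= 15, total value: 23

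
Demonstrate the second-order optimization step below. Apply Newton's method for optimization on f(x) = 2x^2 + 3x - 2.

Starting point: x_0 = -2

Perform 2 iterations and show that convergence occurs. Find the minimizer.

f(x) = 2x^2 + 3x - 2, f'(x) = 4x + (3), f''(x) = 4
Step 1: f'(-2) = -5, x_1 = -2 - -5/4 = -3/4
Step 2: f'(-3/4) = 0, x_2 = -3/4 (converged)
Newton's method converges in 1 step for quadratics.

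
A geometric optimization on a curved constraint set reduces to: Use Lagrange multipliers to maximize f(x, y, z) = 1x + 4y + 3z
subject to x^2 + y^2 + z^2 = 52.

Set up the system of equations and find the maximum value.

Lagrange conditions: 1 = 2*lambda*x, 4 = 2*lambda*y, 3 = 2*lambda*z
So x:1 = y:4 = z:3, i.e. x = 1t, y = 4t, z = 3t
Constraint: t^2*(1^2 + 4^2 + 3^2) = 52
  t^2 * 26 = 52  =>  t = sqrt(2)
Maximum = 1*1t + 4*4t + 3*3t = 26*sqrt(2) = sqrt(1352)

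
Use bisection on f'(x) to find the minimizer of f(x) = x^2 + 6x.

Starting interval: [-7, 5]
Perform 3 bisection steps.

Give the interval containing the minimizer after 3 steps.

Finding critical point of f(x) = x^2 + 6x using bisection on f'(x) = 2x + 6.
f'(x) = 0 when x = -3.
Starting interval: [-7, 5]
Step 1: mid = -1, f'(mid) = 4, new interval = [-7, -1]
Step 2: mid = -4, f'(mid) = -2, new interval = [-4, -1]
Step 3: mid = -5/2, f'(mid) = 1, new interval = [-4, -5/2]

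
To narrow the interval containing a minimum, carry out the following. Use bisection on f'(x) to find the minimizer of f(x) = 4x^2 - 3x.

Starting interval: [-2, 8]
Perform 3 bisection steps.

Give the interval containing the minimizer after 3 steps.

Finding critical point of f(x) = 4x^2 - 3x using bisection on f'(x) = 8x + -3.
f'(x) = 0 when x = 3/8.
Starting interval: [-2, 8]
Step 1: mid = 3, f'(mid) = 21, new interval = [-2, 3]
Step 2: mid = 1/2, f'(mid) = 1, new interval = [-2, 1/2]
Step 3: mid = -3/4, f'(mid) = -9, new interval = [-3/4, 1/2]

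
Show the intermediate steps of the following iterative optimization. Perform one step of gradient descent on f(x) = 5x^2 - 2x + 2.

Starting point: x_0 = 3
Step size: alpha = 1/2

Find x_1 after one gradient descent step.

f(x) = 5x^2 - 2x + 2
f'(x) = 10x - 2
f'(3) = 10*3 + (-2) = 28
x_1 = x_0 - alpha * f'(x_0) = 3 - 1/2 * 28 = -11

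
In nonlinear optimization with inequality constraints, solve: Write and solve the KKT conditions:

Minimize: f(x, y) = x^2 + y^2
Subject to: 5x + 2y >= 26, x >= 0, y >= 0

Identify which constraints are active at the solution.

KKT conditions for min x^2 + y^2 s.t. 5x + 2y >= 26, x >= 0, y >= 0:
Stationarity: 2x = mu*5 + mu_x, 2y = mu*2 + mu_y, with mu, mu_x, mu_y >= 0
Complementary slackness: mu*(5x + 2y - 26) = 0, mu_x*x = 0, mu_y*y = 0
(0, 0) is infeasible (5*0 + 2*0 < 26), so if mu = 0 stationarity would force x = mu_x/2 >= 0, y = mu_y/2 >= 0 with mu_x*x = mu_y*y = 0, i.e. x = y = 0: contradiction. Hence mu > 0 and 5x + 2y = 26 is active.
Try x > 0, y > 0 (so mu_x = mu_y = 0): x = 5*mu/2, y = 2*mu/2
Substitute: 5*(5*mu/2) + 2*(2*mu/2) = 26
  mu*29/2 = 26 => mu = 52/29
x* = 130/29 > 0, y* = 52/29 > 0, consistent with mu_x = mu_y = 0.
f is convex and the constraints are linear, so this KKT point is the global minimum.
f* = 676/29
Active constraints: 5x + 2y >= 26 (holds with equality, mu = 52/29 > 0); x >= 0 and y >= 0 are inactive (mu_x = mu_y = 0).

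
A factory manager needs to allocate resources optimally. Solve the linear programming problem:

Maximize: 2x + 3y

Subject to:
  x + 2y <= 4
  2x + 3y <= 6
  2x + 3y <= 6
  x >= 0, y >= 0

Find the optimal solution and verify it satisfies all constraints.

Feasible vertices: (0, 0), (0, 2), (3, 0)
Objective 2x + 3y at each vertex:
  (0, 0): 0
  (0, 2): 6
  (3, 0): 6
Maximum is 6 at (0, 2).
Verify constraints at (x, y) = (0, 2):
  1*0 + 2*2 = 4 <= 4 (active)
  2*0 + 3*2 = 6 <= 6 (active)
  2*0 + 3*2 = 6 <= 6 (active)
  x = 0 >= 0, y = 2 >= 0. All constraints satisfied.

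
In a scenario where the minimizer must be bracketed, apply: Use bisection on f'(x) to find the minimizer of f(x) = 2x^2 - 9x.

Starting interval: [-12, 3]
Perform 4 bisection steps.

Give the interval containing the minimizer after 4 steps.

Finding critical point of f(x) = 2x^2 - 9x using bisection on f'(x) = 4x + -9.
f'(x) = 0 when x = 9/4.
Starting interval: [-12, 3]
Step 1: mid = -9/2, f'(mid) = -27, new interval = [-9/2, 3]
Step 2: mid = -3/4, f'(mid) = -12, new interval = [-3/4, 3]
Step 3: mid = 9/8, f'(mid) = -9/2, new interval = [9/8, 3]
Step 4: mid = 33/16, f'(mid) = -3/4, new interval = [33/16, 3]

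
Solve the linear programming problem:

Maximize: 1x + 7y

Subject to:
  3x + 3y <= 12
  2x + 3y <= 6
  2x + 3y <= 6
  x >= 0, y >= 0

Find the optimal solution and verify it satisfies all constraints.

Feasible vertices: (0, 0), (0, 2), (3, 0)
Objective 1x + 7y at each vertex:
  (0, 0): 0
  (0, 2): 14
  (3, 0): 3
Maximum is 14 at (0, 2).
Verify constraints at (x, y) = (0, 2):
  3*0 + 3*2 = 6 <= 12
  2*0 + 3*2 = 6 <= 6 (active)
  2*0 + 3*2 = 6 <= 6 (active)
  x = 0 >= 0, y = 2 >= 0. All constraints satisfied.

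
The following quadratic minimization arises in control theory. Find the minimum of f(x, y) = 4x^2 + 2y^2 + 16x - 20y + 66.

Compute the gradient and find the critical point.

f(x,y) = 4x^2 + 2y^2 + 16x - 20y + 66
df/dx = 8x + (16) = 0  =>  x = -2
df/dy = 4y + (-20) = 0  =>  y = 5
f(-2, 5) = 4*(-2)^2 + 2*(5)^2 + 16*(-2) + -20*(5) + 66 = 0
Hessian is diagonal with entries 8, 4 > 0, so this is a minimum.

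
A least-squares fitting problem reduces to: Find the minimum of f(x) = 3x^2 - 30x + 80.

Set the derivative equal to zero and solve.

f(x) = 3x^2 - 30x + 80
f'(x) = 6x + (-30) = 0
x = 30/6 = 5
f(5) = 5
Since f''(x) = 6 > 0, this is a minimum.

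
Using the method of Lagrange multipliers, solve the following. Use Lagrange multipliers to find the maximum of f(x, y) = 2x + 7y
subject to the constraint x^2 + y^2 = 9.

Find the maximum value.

Set up Lagrange conditions: grad f = lambda * grad g
  2 = 2*lambda*x
  7 = 2*lambda*y
From these: x/y = 2/7, so x = 2t, y = 7t for some t.
Substitute into constraint: (2t)^2 + (7t)^2 = 9
  t^2 * 53 = 9
  t = sqrt(9/53)
Maximum = 2*x + 7*y = (2^2 + 7^2)*t = 53 * sqrt(9/53) = sqrt(477)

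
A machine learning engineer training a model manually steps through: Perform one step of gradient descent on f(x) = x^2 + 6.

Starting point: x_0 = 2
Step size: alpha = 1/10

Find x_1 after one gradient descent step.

f(x) = x^2 + 6
f'(x) = 2x + 0
f'(2) = 2*2 + (0) = 4
x_1 = x_0 - alpha * f'(x_0) = 2 - 1/10 * 4 = 8/5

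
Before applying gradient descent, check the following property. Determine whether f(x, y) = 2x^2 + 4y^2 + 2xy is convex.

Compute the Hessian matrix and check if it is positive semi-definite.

f(x,y) = 2x^2 + 4y^2 + 2xy
Hessian H = [[4, 2], [2, 8]]
trace(H) = 12, det(H) = 28
Eigenvalues: (12 +/- sqrt(32)) / 2 = 8.828, 3.172
Since both eigenvalues > 0, f is convex.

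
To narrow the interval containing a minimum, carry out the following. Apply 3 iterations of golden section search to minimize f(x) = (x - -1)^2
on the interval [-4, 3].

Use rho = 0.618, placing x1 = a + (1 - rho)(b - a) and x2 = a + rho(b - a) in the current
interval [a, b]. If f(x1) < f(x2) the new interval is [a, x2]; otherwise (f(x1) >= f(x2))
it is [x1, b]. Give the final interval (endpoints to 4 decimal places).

Golden section search for min of f(x) = (x - -1)^2 on [-4, 3].
Each step: x1 = a + (1 - rho)(b - a), x2 = a + rho(b - a); if f(x1) < f(x2) keep [a, x2], otherwise keep [x1, b].
Step 1: [-4.0000, 3.0000], x1=-1.3260 (f=0.1063), x2=0.3260 (f=1.7583); f(x1) < f(x2) => keep [-4.0000, 0.3260]
Step 2: [-4.0000, 0.3260], x1=-2.3475 (f=1.8157), x2=-1.3265 (f=0.1066); f(x1) > f(x2) => keep [-2.3475, 0.3260]
Step 3: [-2.3475, 0.3260], x1=-1.3262 (f=0.1064), x2=-0.6953 (f=0.0929); f(x1) > f(x2) => keep [-1.3262, 0.3260]
Final interval: [-1.3262, 0.3260]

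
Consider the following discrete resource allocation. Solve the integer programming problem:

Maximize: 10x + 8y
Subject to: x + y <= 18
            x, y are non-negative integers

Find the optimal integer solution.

Objective: 10x + 8y, constraint: x + y <= 18
Coefficient of x is 10 >= coefficient of y is 8, so allocate the entire budget to x.
Optimal: x = 18, y = 0, value = 180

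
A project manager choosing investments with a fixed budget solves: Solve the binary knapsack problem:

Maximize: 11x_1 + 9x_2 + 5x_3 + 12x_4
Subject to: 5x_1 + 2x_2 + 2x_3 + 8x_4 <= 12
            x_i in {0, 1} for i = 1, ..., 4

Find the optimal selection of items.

Items: item 1 (v=11, w=5), item 2 (v=9, w=2), item 3 (v=5, w=2), item 4 (v=12, w=8)
Capacity: 12
Checking all 16 subsets (w = total weight, v = total value):
  {}: w = 0, v = 0
  {1}: w = 5, v = 11
  {2}: w = 2, v = 9
  {3}: w = 2, v = 5
  {4}: w = 8, v = 12
  {1, 2}: w = 7, v = 20
  {1, 3}: w = 7, v = 16
  {1, 4}: w = 13 > 12, infeasible
  {2, 3}: w = 4, v = 14
  {2, 4}: w = 10, v = 21
  {3, 4}: w = 10, v = 17
  {1, 2, 3}: w = 9, v = 25
  {1, 2, 4}: w = 15 > 12, infeasible
  {1, 3, 4}: w = 15 > 12, infeasible
  {2, 3, 4}: w = 12, v = 26
  {1, 2, 3, 4}: w = 17 > 12, infeasible
Best feasible subset: items [2, 3, 4]
Total weight: 12 <= 12, total value: 26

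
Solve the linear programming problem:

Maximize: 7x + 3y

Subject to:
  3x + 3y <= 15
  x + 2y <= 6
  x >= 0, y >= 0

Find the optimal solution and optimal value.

Feasible vertices: (0, 0), (0, 3), (4, 1), (5, 0)
Objective 7x + 3y at each:
  (0, 0): 0
  (0, 3): 9
  (4, 1): 31
  (5, 0): 35
Maximum is 35 at (5, 0).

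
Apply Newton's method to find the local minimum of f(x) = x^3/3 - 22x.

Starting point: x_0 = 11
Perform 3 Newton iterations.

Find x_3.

f(x) = x^3/3 - 22x
f'(x) = x^2 - 22, f''(x) = 2x
Newton update: x_{n+1} = x_n - (x_n^2 - 22)/(2*x_n)
Step 1: x_0 = 11, f'=99, f''=22, x_1 = 13/2
Step 2: x_1 = 13/2, f'=81/4, f''=13, x_2 = 257/52
Step 3: x_2 = 257/52, f'=6561/2704, f''=257/26, x_3 = 125537/26728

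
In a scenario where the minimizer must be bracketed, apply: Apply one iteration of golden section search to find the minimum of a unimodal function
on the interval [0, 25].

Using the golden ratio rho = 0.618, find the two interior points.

Golden section search on [0, 25].
Golden ratio rho = 0.618 (approx).
Interior points:
  x_1 = 0 + (1-0.618)*25 = 9.5500
  x_2 = 0 + 0.618*25 = 15.4500
Compare f(x_1) and f(x_2) to determine which subinterval to keep.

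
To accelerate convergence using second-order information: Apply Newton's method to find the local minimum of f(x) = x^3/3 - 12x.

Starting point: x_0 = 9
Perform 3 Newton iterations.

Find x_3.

f(x) = x^3/3 - 12x
f'(x) = x^2 - 12, f''(x) = 2x
Newton update: x_{n+1} = x_n - (x_n^2 - 12)/(2*x_n)
Step 1: x_0 = 9, f'=69, f''=18, x_1 = 31/6
Step 2: x_1 = 31/6, f'=529/36, f''=31/3, x_2 = 1393/372
Step 3: x_2 = 1393/372, f'=279841/138384, f''=1393/186, x_3 = 3601057/1036392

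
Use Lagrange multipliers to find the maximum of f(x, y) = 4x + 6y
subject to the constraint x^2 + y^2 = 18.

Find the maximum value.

Set up Lagrange conditions: grad f = lambda * grad g
  4 = 2*lambda*x
  6 = 2*lambda*y
From these: x/y = 4/6, so x = 4t, y = 6t for some t.
Substitute into constraint: (4t)^2 + (6t)^2 = 18
  t^2 * 52 = 18
  t = sqrt(18/52)
Maximum = 4*x + 6*y = (4^2 + 6^2)*t = 52 * sqrt(18/52) = sqrt(936)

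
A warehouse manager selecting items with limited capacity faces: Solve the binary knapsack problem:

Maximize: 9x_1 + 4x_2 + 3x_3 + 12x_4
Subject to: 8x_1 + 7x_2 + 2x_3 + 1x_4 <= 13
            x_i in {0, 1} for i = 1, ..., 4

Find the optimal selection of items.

Items: item 1 (v=9, w=8), item 2 (v=4, w=7), item 3 (v=3, w=2), item 4 (v=12, w=1)
Capacity: 13
Checking all 16 subsets (w = total weight, v = total value):
  {}: w = 0, v = 0
  {1}: w = 8, v = 9
  {2}: w = 7, v = 4
  {3}: w = 2, v = 3
  {4}: w = 1, v = 12
  {1, 2}: w = 15 > 13, infeasible
  {1, 3}: w = 10, v = 12
  {1, 4}: w = 9, v = 21
  {2, 3}: w = 9, v = 7
  {2, 4}: w = 8, v = 16
  {3, 4}: w = 3, v = 15
  {1, 2, 3}: w = 17 > 13, infeasible
  {1, 2, 4}: w = 16 > 13, infeasible
  {1, 3, 4}: w = 11, v = 24
  {2, 3, 4}: w = 10, v = 19
  {1, 2, 3, 4}: w = 18 > 13, infeasible
Best feasible subset: items [1, 3, 4]
Total weight: 11 <= 13, total value: 24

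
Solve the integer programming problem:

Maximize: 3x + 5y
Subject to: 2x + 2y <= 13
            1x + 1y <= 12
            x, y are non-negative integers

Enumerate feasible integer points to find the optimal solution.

Constraint 1: 2x + 2y <= 13
Constraint 2: 1x + 1y <= 12
Feasible x range (need y >= 0): 0 <= x <= min(13/2, 12/1) => x in {0, ..., 6}.
Enumerate feasible integer points row by row (the coefficient of y is 5 > 0, so for each x the largest feasible y gives the best value):
  x = 0: y <= min((13 - 2*0)/2, (12 - 1*0)/1) => y in {0, ..., 6}; best 3*0 + 5*6 = 30
  x = 1: y <= min((13 - 2*1)/2, (12 - 1*1)/1) => y in {0, ..., 5}; best 3*1 + 5*5 = 28
  x = 2: y <= min((13 - 2*2)/2, (12 - 1*2)/1) => y in {0, ..., 4}; best 3*2 + 5*4 = 26
  x = 3: y <= min((13 - 2*3)/2, (12 - 1*3)/1) => y in {0, ..., 3}; best 3*3 + 5*3 = 24
  x = 4: y <= min((13 - 2*4)/2, (12 - 1*4)/1) => y in {0, ..., 2}; best 3*4 + 5*2 = 22
  x = 5: y <= min((13 - 2*5)/2, (12 - 1*5)/1) => y in {0, ..., 1}; best 3*5 + 5*1 = 20
  x = 6: y <= min((13 - 2*6)/2, (12 - 1*6)/1) => y in {0}; best 3*6 + 5*0 = 18
The maximum 3x + 5y = 30 is achieved at x = 0, y = 6.
Check: 2*0 + 2*6 = 12 <= 13 and 1*0 + 1*6 = 6 <= 12.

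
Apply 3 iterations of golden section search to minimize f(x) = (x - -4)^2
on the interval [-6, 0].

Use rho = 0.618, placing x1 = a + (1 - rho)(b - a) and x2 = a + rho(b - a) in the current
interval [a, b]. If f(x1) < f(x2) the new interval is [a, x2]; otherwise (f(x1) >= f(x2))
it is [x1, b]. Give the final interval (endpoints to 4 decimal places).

Golden section search for min of f(x) = (x - -4)^2 on [-6, 0].
Each step: x1 = a + (1 - rho)(b - a), x2 = a + rho(b - a); if f(x1) < f(x2) keep [a, x2], otherwise keep [x1, b].
Step 1: [-6.0000, 0.0000], x1=-3.7080 (f=0.0853), x2=-2.2920 (f=2.9173); f(x1) < f(x2) => keep [-6.0000, -2.2920]
Step 2: [-6.0000, -2.2920], x1=-4.5835 (f=0.3405), x2=-3.7085 (f=0.0850); f(x1) > f(x2) => keep [-4.5835, -2.2920]
Step 3: [-4.5835, -2.2920], x1=-3.7082 (f=0.0852), x2=-3.1674 (f=0.6933); f(x1) < f(x2) => keep [-4.5835, -3.1674]
Final interval: [-4.5835, -3.1674]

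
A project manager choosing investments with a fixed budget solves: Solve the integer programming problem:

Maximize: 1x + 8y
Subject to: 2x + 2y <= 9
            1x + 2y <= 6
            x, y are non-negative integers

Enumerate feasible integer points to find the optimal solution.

Constraint 1: 2x + 2y <= 9
Constraint 2: 1x + 2y <= 6
Feasible x range (need y >= 0): 0 <= x <= min(9/2, 6/1) => x in {0, ..., 4}.
Enumerate feasible integer points row by row (the coefficient of y is 8 > 0, so for each x the largest feasible y gives the best value):
  x = 0: y <= min((9 - 2*0)/2, (6 - 1*0)/2) => y in {0, ..., 3}; best 1*0 + 8*3 = 24
  x = 1: y <= min((9 - 2*1)/2, (6 - 1*1)/2) => y in {0, ..., 2}; best 1*1 + 8*2 = 17
  x = 2: y <= min((9 - 2*2)/2, (6 - 1*2)/2) => y in {0, ..., 2}; best 1*2 + 8*2 = 18
  x = 3: y <= min((9 - 2*3)/2, (6 - 1*3)/2) => y in {0, ..., 1}; best 1*3 + 8*1 = 11
  x = 4: y <= min((9 - 2*4)/2, (6 - 1*4)/2) => y in {0}; best 1*4 + 8*0 = 4
The maximum 1x + 8y = 24 is achieved at x = 0, y = 3.
Check: 2*0 + 2*3 = 6 <= 9 and 1*0 + 2*3 = 6 <= 6.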